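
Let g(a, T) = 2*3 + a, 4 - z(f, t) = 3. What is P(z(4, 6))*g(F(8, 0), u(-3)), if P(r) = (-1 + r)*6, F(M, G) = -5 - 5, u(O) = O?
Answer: 0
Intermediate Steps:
z(f, t) = 1 (z(f, t) = 4 - 1*3 = 4 - 3 = 1)
F(M, G) = -10
P(r) = -6 + 6*r
g(a, T) = 6 + a
P(z(4, 6))*g(F(8, 0), u(-3)) = (-6 + 6*1)*(6 - 10) = (-6 + 6)*(-4) = 0*(-4) = 0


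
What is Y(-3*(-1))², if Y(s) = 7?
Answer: 49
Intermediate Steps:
Y(-3*(-1))² = 7² = 49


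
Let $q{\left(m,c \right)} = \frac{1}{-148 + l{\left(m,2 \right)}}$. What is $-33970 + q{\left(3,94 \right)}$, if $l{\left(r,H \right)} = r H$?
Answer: $- \frac{4823741}{142} \approx -33970.0$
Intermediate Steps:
$l{\left(r,H \right)} = H r$
$q{\left(m,c \right)} = \frac{1}{-148 + 2 m}$
$-33970 + q{\left(3,94 \right)} = -33970 + \frac{1}{2 \left(-74 + 3\right)} = -33970 + \frac{1}{2 \left(-71\right)} = -33970 + \frac{1}{2} \left(- \frac{1}{71}\right) = -33970 - \frac{1}{142} = - \frac{4823741}{142}$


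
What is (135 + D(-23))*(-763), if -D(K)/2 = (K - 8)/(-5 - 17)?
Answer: -1109402/11 ≈ -1.0085e+5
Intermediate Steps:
D(K) = -8/11 + K/11 (D(K) = -2*(K - 8)/(-5 - 17) = -2*(-8 + K)/(-22) = -2*(-8 + K)*(-1)/22 = -2*(4/11 - K/22) = -8/11 + K/11)
(135 + D(-23))*(-763) = (135 + (-8/11 + (1/11)*(-23)))*(-763) = (135 + (-8/11 - 23/11))*(-763) = (135 - 31/11)*(-763) = (1454/11)*(-763) = -1109402/11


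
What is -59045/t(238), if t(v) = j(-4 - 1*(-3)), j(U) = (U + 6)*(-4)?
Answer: 11809/4 ≈ 2952.3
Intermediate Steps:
j(U) = -24 - 4*U (j(U) = (6 + U)*(-4) = -24 - 4*U)
t(v) = -20 (t(v) = -24 - 4*(-4 - 1*(-3)) = -24 - 4*(-4 + 3) = -24 - 4*(-1) = -24 + 4 = -20)
-59045/t(238) = -59045/(-20) = -59045*(-1/20) = 11809/4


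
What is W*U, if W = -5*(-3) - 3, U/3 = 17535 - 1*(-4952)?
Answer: 809532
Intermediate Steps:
U = 67461 (U = 3*(17535 - 1*(-4952)) = 3*(17535 + 4952) = 3*22487 = 67461)
W = 12 (W = 15 - 3 = 12)
W*U = 12*67461 = 809532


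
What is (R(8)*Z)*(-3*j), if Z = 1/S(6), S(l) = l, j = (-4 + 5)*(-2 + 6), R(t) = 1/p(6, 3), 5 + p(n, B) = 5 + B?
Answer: -⅔ ≈ -0.66667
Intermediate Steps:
p(n, B) = B (p(n, B) = -5 + (5 + B) = B)
R(t) = ⅓ (R(t) = 1/3 = ⅓)
j = 4 (j = 1*4 = 4)
Z = ⅙ (Z = 1/6 = ⅙ ≈ 0.16667)
(R(8)*Z)*(-3*j) = ((⅓)*(⅙))*(-3*4) = (1/18)*(-12) = -⅔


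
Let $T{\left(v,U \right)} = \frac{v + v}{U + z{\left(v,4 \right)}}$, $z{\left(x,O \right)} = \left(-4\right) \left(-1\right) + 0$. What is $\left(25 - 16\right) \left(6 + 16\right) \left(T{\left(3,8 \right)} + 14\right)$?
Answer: $2871$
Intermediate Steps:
$z{\left(x,O \right)} = 4$ ($z{\left(x,O \right)} = 4 + 0 = 4$)
$T{\left(v,U \right)} = \frac{2 v}{4 + U}$ ($T{\left(v,U \right)} = \frac{v + v}{U + 4} = \frac{2 v}{4 + U}$)
$\left(25 - 16\right) \left(6 + 16\right) \left(T{\left(3,8 \right)} + 14\right) = \left(25 - 16\right) \left(6 + 16\right) \left(2 \cdot 3 \frac{1}{4 + 8} + 14\right) = 9 \cdot 22 \left(2 \cdot 3 \cdot \frac{1}{12} + 14\right) = 198 \left(2 \cdot 3 \cdot \frac{1}{12} + 14\right) = 198 \left(\frac{1}{2} + 14\right) = 198 \cdot \frac{29}{2} = 2871$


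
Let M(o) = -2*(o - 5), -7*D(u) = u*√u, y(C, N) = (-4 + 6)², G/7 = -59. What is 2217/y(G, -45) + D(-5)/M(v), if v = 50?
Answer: 2217/4 - I*√5/126 ≈ 554.25 - 0.017747*I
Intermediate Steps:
G = -413 (G = 7*(-59) = -413)
y(C, N) = 4 (y(C, N) = 2² = 4)
D(u) = -u^(3/2)/7 (D(u) = -u*√u/7 = -u^(3/2)/7)
M(o) = 10 - 2*o (M(o) = -2*(-5 + o) = 10 - 2*o)
2217/y(G, -45) + D(-5)/M(v) = 2217/4 + (-(-5)*I*√5/7)/(10 - 2*50) = 2217*(¼) + (-(-5)*I*√5/7)/(10 - 100) = 2217/4 + (5*I*√5/7)/(-90) = 2217/4 + (5*I*√5/7)*(-1/90) = 2217/4 - I*√5/126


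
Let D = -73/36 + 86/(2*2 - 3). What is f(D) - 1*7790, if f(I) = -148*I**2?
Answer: -340649533/324 ≈ -1.0514e+6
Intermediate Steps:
D = 3023/36 (D = -73*1/36 + 86/(4 - 3) = -73/36 + 86/1 = -73/36 + 86*1 = -73/36 + 86 = 3023/36 ≈ 83.972)
f(D) - 1*7790 = -148*(3023/36)**2 - 1*7790 = -148*9138529/1296 - 7790 = -338125573/324 - 7790 = -340649533/324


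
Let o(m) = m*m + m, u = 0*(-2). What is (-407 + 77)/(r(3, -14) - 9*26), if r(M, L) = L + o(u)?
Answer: 165/124 ≈ 1.3306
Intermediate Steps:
u = 0
o(m) = m + m² (o(m) = m² + m = m + m²)
r(M, L) = L (r(M, L) = L + 0*(1 + 0) = L + 0*1 = L + 0 = L)
(-407 + 77)/(r(3, -14) - 9*26) = (-407 + 77)/(-14 - 9*26) = -330/(-14 - 234) = -330/(-248) = -330*(-1/248) = 165/124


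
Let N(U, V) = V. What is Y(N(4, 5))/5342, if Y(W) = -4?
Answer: -2/2671 ≈ -0.00074878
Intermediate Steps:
Y(N(4, 5))/5342 = -4/5342 = (1/5342)*(-4) = -2/2671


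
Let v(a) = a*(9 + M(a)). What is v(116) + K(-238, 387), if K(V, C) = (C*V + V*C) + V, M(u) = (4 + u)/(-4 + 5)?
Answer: -169486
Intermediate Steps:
M(u) = 4 + u (M(u) = (4 + u)/1 = (4 + u)*1 = 4 + u)
K(V, C) = V + 2*C*V (K(V, C) = (C*V + C*V) + V = 2*C*V + V = V + 2*C*V)
v(a) = a*(13 + a) (v(a) = a*(9 + (4 + a)) = a*(13 + a))
v(116) + K(-238, 387) = 116*(13 + 116) - 238*(1 + 2*387) = 116*129 - 238*(1 + 774) = 14964 - 238*775 = 14964 - 184450 = -169486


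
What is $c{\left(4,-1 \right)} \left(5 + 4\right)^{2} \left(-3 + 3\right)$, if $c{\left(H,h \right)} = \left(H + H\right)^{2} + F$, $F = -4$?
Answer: $0$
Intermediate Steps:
$c{\left(H,h \right)} = -4 + 4 H^{2}$ ($c{\left(H,h \right)} = \left(H + H\right)^{2} - 4 = \left(2 H\right)^{2} - 4 = 4 H^{2} - 4 = -4 + 4 H^{2}$)
$c{\left(4,-1 \right)} \left(5 + 4\right)^{2} \left(-3 + 3\right) = \left(-4 + 4 \cdot 4^{2}\right) \left(5 + 4\right)^{2} \left(-3 + 3\right) = \left(-4 + 4 \cdot 16\right) 9^{2} \cdot 0 = \left(-4 + 64\right) 81 \cdot 0 = 60 \cdot 81 \cdot 0 = 4860 \cdot 0 = 0$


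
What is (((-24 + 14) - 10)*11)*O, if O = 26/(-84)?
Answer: 1430/21 ≈ 68.095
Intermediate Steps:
O = -13/42 (O = 26*(-1/84) = -13/42 ≈ -0.30952)
(((-24 + 14) - 10)*11)*O = (((-24 + 14) - 10)*11)*(-13/42) = ((-10 - 10)*11)*(-13/42) = -20*11*(-13/42) = -220*(-13/42) = 1430/21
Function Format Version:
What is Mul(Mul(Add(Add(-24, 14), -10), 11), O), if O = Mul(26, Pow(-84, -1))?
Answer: Rational(1430, 21) ≈ 68.095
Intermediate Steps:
O = Rational(-13, 42) (O = Mul(26, Rational(-1, 84)) = Rational(-13, 42) ≈ -0.30952)
Mul(Mul(Add(Add(-24, 14), -10), 11), O) = Mul(Mul(Add(Add(-24, 14), -10), 11), Rational(-13, 42)) = Mul(Mul(Add(-10, -10), 11), Rational(-13, 42)) = Mul(Mul(-20, 11), Rational(-13, 42)) = Mul(-220, Rational(-13, 42)) = Rational(1430, 21)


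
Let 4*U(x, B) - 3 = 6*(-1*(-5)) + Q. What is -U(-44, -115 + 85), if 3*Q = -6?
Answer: -31/4 ≈ -7.7500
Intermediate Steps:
Q = -2 (Q = (⅓)*(-6) = -2)
U(x, B) = 31/4 (U(x, B) = ¾ + (6*(-1*(-5)) - 2)/4 = ¾ + (6*5 - 2)/4 = ¾ + (30 - 2)/4 = ¾ + (¼)*28 = ¾ + 7 = 31/4)
-U(-44, -115 + 85) = -1*31/4 = -31/4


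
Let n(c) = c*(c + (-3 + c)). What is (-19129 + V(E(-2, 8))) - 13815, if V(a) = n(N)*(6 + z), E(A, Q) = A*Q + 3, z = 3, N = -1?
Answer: -32899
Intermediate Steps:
E(A, Q) = 3 + A*Q
n(c) = c*(-3 + 2*c)
V(a) = 45 (V(a) = (-(-3 + 2*(-1)))*(6 + 3) = -(-3 - 2)*9 = -1*(-5)*9 = 5*9 = 45)
(-19129 + V(E(-2, 8))) - 13815 = (-19129 + 45) - 13815 = -19084 - 13815 = -32899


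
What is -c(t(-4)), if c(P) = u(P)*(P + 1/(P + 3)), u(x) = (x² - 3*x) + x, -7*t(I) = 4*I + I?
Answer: -104280/14063 ≈ -7.4152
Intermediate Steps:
t(I) = -5*I/7 (t(I) = -(4*I + I)/7 = -5*I/7)
u(x) = x² - 2*x
c(P) = P*(-2 + P)*(P + 1/(3 + P)) (c(P) = (P*(-2 + P))*(P + 1/(P + 3)) = (P*(-2 + P))*(P + 1/(3 + P)) = P*(-2 + P)*(P + 1/(3 + P)))
-c(t(-4)) = -(-5/7*(-4))*(-2 - 5/7*(-4))*(1 + (-5/7*(-4))² + 3*(-5/7*(-4)))/(3 - 5/7*(-4)) = -20*(-2 + 20/7)*(1 + (20/7)² + 3*(20/7))/(7*(3 + 20/7)) = -20*6*(1 + 400/49 + 60/7)/(7*41/7*7) = -20*7*6*869/(7*41*7*49) = -1*104280/14063 = -104280/14063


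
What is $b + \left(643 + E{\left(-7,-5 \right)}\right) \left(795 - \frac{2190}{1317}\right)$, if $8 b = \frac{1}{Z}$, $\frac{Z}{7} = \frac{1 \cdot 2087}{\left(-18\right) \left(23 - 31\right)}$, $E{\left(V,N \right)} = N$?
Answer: $\frac{3246111772952}{6413351} \approx 5.0615 \cdot 10^{5}$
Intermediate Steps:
$Z = \frac{14609}{144}$ ($Z = 7 \frac{1 \cdot 2087}{\left(-18\right) \left(23 - 31\right)} = 7 \frac{2087}{\left(-18\right) \left(-8\right)} = 7 \cdot \frac{2087}{144} = \frac{14609}{144} \approx 101.45$)
$b = \frac{18}{14609}$ ($b = \frac{1}{8 \cdot \frac{14609}{144}} = \frac{1}{8} \cdot \frac{144}{14609} = \frac{18}{14609} \approx 0.0012321$)
$b + \left(643 + E{\left(-7,-5 \right)}\right) \left(795 - \frac{2190}{1317}\right) = \frac{18}{14609} + \left(643 - 5\right) \left(795 - \frac{2190}{1317}\right) = \frac{18}{14609} + 638 \left(795 - \frac{730}{439}\right) = \frac{18}{14609} + 638 \cdot \frac{348275}{439} = \frac{18}{14609} + \frac{222199450}{439} = \frac{3246111772952}{6413351}$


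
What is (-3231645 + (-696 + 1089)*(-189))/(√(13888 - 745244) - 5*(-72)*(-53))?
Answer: 15769247940/91194439 + 1652961*I*√182839/91194439 ≈ 172.92 + 7.7505*I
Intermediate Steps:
(-3231645 + (-696 + 1089)*(-189))/(√(13888 - 745244) - 5*(-72)*(-53)) = (-3231645 + 393*(-189))/(√(-731356) + 360*(-53)) = (-3231645 - 74277)/(2*I*√182839 - 19080) = -3305922/(-19080 + 2*I*√182839)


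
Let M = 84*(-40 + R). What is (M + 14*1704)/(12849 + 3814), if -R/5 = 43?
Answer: 2436/16663 ≈ 0.14619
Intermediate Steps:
R = -215 (R = -5*43 = -215)
M = -21420 (M = 84*(-40 - 215) = 84*(-255) = -21420)
(M + 14*1704)/(12849 + 3814) = (-21420 + 14*1704)/(12849 + 3814) = (-21420 + 23856)/16663 = 2436*(1/16663) = 2436/16663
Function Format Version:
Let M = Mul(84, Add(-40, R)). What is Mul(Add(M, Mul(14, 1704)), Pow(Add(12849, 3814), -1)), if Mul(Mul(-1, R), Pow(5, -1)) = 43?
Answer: Rational(2436, 16663) ≈ 0.14619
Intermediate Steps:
R = -215 (R = Mul(-5, 43) = -215)
M = -21420 (M = Mul(84, Add(-40, -215)) = Mul(84, -255) = -21420)
Mul(Add(M, Mul(14, 1704)), Pow(Add(12849, 3814), -1)) = Mul(Add(-21420, Mul(14, 1704)), Pow(Add(12849, 3814), -1)) = Mul(Add(-21420, 23856), Pow(16663, -1)) = Mul(2436, Rational(1, 16663)) = Rational(2436, 16663)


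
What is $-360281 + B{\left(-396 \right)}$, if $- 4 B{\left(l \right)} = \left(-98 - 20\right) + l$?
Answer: $- \frac{720305}{2} \approx -3.6015 \cdot 10^{5}$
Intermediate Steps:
$B{\left(l \right)} = \frac{59}{2} - \frac{l}{4}$ ($B{\left(l \right)} = - \frac{\left(-98 - 20\right) + l}{4} = - \frac{-118 + l}{4} = \frac{59}{2} - \frac{l}{4}$)
$-360281 + B{\left(-396 \right)} = -360281 + \left(\frac{59}{2} - -99\right) = -360281 + \left(\frac{59}{2} + 99\right) = -360281 + \frac{257}{2} = - \frac{720305}{2}$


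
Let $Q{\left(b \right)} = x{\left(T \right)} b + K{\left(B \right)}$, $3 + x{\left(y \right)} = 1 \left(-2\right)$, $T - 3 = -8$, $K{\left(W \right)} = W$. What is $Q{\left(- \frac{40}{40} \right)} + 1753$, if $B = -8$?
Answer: $1750$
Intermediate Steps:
$T = -5$ ($T = 3 - 8 = -5$)
$x{\left(y \right)} = -5$ ($x{\left(y \right)} = -3 + 1 \left(-2\right) = -3 - 2 = -5$)
$Q{\left(b \right)} = -8 - 5 b$ ($Q{\left(b \right)} = - 5 b - 8 = -8 - 5 b$)
$Q{\left(- \frac{40}{40} \right)} + 1753 = \left(-8 - 5 \left(- \frac{40}{40}\right)\right) + 1753 = \left(-8 - 5 \left(\left(-40\right) \frac{1}{40}\right)\right) + 1753 = \left(-8 - -5\right) + 1753 = \left(-8 + 5\right) + 1753 = -3 + 1753 = 1750$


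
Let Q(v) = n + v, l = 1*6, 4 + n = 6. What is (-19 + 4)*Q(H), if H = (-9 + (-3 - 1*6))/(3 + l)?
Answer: 0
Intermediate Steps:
n = 2 (n = -4 + 6 = 2)
l = 6
H = -2 (H = (-9 + (-3 - 1*6))/(3 + 6) = (-9 + (-3 - 6))/9 = (-9 - 9)*(⅑) = -18*⅑ = -2)
Q(v) = 2 + v
(-19 + 4)*Q(H) = (-19 + 4)*(2 - 2) = -15*0 = 0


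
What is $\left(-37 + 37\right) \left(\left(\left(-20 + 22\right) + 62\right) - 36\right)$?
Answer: $0$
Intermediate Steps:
$\left(-37 + 37\right) \left(\left(\left(-20 + 22\right) + 62\right) - 36\right) = 0 \left(\left(2 + 62\right) - 36\right) = 0 \left(64 - 36\right) = 0 \cdot 28 = 0$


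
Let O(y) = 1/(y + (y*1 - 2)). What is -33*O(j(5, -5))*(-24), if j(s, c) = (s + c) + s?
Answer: 99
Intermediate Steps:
j(s, c) = c + 2*s (j(s, c) = (c + s) + s = c + 2*s)
O(y) = 1/(-2 + 2*y) (O(y) = 1/(y + (y - 2)) = 1/(y + (-2 + y)) = 1/(-2 + 2*y))
-33*O(j(5, -5))*(-24) = -33/(2*(-1 + (-5 + 2*5)))*(-24) = -33/(2*(-1 + (-5 + 10)))*(-24) = -33/(2*(-1 + 5))*(-24) = -33/(2*4)*(-24) = -33*⅛*(-24) = -33/8*(-24) = 99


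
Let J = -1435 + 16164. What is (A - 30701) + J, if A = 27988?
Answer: 12016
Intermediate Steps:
J = 14729
(A - 30701) + J = (27988 - 30701) + 14729 = -2713 + 14729 = 12016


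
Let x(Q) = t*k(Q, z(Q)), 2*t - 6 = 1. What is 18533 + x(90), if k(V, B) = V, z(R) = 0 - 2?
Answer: 18848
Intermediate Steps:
z(R) = -2
t = 7/2 (t = 3 + (1/2)*1 = 3 + 1/2 = 7/2 ≈ 3.5000)
x(Q) = 7*Q/2
18533 + x(90) = 18533 + (7/2)*90 = 18533 + 315 = 18848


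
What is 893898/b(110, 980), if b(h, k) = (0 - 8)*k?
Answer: -446949/3920 ≈ -114.02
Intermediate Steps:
b(h, k) = -8*k
893898/b(110, 980) = 893898/((-8*980)) = 893898/(-7840) = 893898*(-1/7840) = -446949/3920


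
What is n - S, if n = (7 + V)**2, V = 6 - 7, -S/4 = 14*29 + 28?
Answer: 1772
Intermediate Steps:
S = -1736 (S = -4*(14*29 + 28) = -4*(406 + 28) = -4*434 = -1736)
V = -1
n = 36 (n = (7 - 1)**2 = 6**2 = 36)
n - S = 36 - 1*(-1736) = 36 + 1736 = 1772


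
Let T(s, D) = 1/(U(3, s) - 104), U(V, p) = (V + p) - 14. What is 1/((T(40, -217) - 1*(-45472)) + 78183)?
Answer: 75/9274124 ≈ 8.0870e-6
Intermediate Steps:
U(V, p) = -14 + V + p
T(s, D) = 1/(-115 + s) (T(s, D) = 1/((-14 + 3 + s) - 104) = 1/((-11 + s) - 104) = 1/(-115 + s))
1/((T(40, -217) - 1*(-45472)) + 78183) = 1/((1/(-115 + 40) - 1*(-45472)) + 78183) = 1/((1/(-75) + 45472) + 78183) = 1/((-1/75 + 45472) + 78183) = 1/(3410399/75 + 78183) = 1/(9274124/75) = 75/9274124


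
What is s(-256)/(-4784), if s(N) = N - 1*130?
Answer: 193/2392 ≈ 0.080686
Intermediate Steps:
s(N) = -130 + N (s(N) = N - 130 = -130 + N)
s(-256)/(-4784) = (-130 - 256)/(-4784) = -386*(-1/4784) = 193/2392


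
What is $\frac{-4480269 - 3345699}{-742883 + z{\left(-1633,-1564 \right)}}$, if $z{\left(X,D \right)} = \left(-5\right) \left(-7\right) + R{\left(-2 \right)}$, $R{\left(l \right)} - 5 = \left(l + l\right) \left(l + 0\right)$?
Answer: $\frac{7825968}{742835} \approx 10.535$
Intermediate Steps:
$R{\left(l \right)} = 5 + 2 l^{2}$ ($R{\left(l \right)} = 5 + \left(l + l\right) \left(l + 0\right) = 5 + 2 l l = 5 + 2 l^{2}$)
$z{\left(X,D \right)} = 48$ ($z{\left(X,D \right)} = \left(-5\right) \left(-7\right) + \left(5 + 2 \left(-2\right)^{2}\right) = 35 + \left(5 + 2 \cdot 4\right) = 35 + \left(5 + 8\right) = 35 + 13 = 48$)
$\frac{-4480269 - 3345699}{-742883 + z{\left(-1633,-1564 \right)}} = \frac{-4480269 - 3345699}{-742883 + 48} = - \frac{7825968}{-742835} = \left(-7825968\right) \left(- \frac{1}{742835}\right) = \frac{7825968}{742835}$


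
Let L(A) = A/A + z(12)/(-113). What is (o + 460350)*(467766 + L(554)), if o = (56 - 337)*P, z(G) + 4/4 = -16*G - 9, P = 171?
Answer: 21793248180027/113 ≈ 1.9286e+11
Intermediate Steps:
z(G) = -10 - 16*G (z(G) = -1 + (-16*G - 9) = -1 + (-9 - 16*G) = -10 - 16*G)
L(A) = 315/113 (L(A) = A/A + (-10 - 16*12)/(-113) = 1 + (-10 - 192)*(-1/113) = 1 - 202*(-1/113) = 1 + 202/113 = 315/113)
o = -48051 (o = (56 - 337)*171 = -281*171 = -48051)
(o + 460350)*(467766 + L(554)) = (-48051 + 460350)*(467766 + 315/113) = 412299*(52857873/113) = 21793248180027/113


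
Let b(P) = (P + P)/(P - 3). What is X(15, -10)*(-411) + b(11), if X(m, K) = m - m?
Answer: 11/4 ≈ 2.7500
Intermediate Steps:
X(m, K) = 0
b(P) = 2*P/(-3 + P) (b(P) = (2*P)/(-3 + P) = 2*P/(-3 + P))
X(15, -10)*(-411) + b(11) = 0*(-411) + 2*11/(-3 + 11) = 0 + 2*11/8 = 0 + 2*11*(⅛) = 0 + 11/4 = 11/4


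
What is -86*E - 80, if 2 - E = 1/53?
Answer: -13270/53 ≈ -250.38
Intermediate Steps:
E = 105/53 (E = 2 - 1/53 = 105/53 ≈ 1.9811)
-86*E - 80 = -86*105/53 - 80 = -9030/53 - 80 = -13270/53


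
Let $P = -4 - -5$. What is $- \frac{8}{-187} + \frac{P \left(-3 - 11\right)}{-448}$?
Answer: $\frac{443}{5984} \approx 0.074031$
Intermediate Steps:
$P = 1$ ($P = -4 + 5 = 1$)
$- \frac{8}{-187} + \frac{P \left(-3 - 11\right)}{-448} = - \frac{8}{-187} + \frac{1 \left(-3 - 11\right)}{-448} = \left(-8\right) \left(- \frac{1}{187}\right) + 1 \left(-14\right) \left(- \frac{1}{448}\right) = \frac{8}{187} - - \frac{1}{32} = \frac{8}{187} + \frac{1}{32} = \frac{443}{5984}$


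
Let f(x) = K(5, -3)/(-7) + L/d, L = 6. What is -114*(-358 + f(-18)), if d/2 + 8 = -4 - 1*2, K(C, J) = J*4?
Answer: 40641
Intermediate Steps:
K(C, J) = 4*J
d = -28 (d = -16 + 2*(-4 - 1*2) = -16 + 2*(-4 - 2) = -16 + 2*(-6) = -16 - 12 = -28)
f(x) = 3/2 (f(x) = (4*(-3))/(-7) + 6/(-28) = -12*(-⅐) + 6*(-1/28) = 12/7 - 3/14 = 3/2)
-114*(-358 + f(-18)) = -114*(-358 + 3/2) = -114*(-713/2) = 40641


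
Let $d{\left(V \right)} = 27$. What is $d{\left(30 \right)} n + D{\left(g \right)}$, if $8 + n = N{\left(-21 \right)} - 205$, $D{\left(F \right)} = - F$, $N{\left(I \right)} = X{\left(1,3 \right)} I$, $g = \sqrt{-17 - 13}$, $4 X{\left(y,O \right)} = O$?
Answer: $- \frac{24705}{4} - i \sqrt{30} \approx -6176.3 - 5.4772 i$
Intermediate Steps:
$X{\left(y,O \right)} = \frac{O}{4}$
$g = i \sqrt{30}$ ($g = \sqrt{-30} = i \sqrt{30} \approx 5.4772 i$)
$N{\left(I \right)} = \frac{3 I}{4}$ ($N{\left(I \right)} = \frac{1}{4} \cdot 3 I = \frac{3 I}{4}$)
$n = - \frac{915}{4}$ ($n = -8 + \left(\frac{3}{4} \left(-21\right) - 205\right) = -8 - \frac{883}{4} = - \frac{915}{4} \approx -228.75$)
$d{\left(30 \right)} n + D{\left(g \right)} = 27 \left(- \frac{915}{4}\right) - i \sqrt{30} = - \frac{24705}{4} - i \sqrt{30}$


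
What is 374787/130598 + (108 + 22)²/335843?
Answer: 128076696641/43860424114 ≈ 2.9201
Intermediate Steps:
374787/130598 + (108 + 22)²/335843 = 374787*(1/130598) + 130²*(1/335843) = 374787/130598 + 16900*(1/335843) = 374787/130598 + 16900/335843 = 128076696641/43860424114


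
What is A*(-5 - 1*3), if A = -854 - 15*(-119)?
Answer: -7448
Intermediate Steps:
A = 931 (A = -854 + 1785 = 931)
A*(-5 - 1*3) = 931*(-5 - 1*3) = 931*(-5 - 3) = 931*(-8) = -7448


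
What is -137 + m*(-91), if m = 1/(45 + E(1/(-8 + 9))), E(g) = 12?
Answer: -7900/57 ≈ -138.60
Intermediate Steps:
m = 1/57 (m = 1/(45 + 12) = 1/57 ≈ 0.017544)
-137 + m*(-91) = -137 + (1/57)*(-91) = -137 - 91/57 = -7900/57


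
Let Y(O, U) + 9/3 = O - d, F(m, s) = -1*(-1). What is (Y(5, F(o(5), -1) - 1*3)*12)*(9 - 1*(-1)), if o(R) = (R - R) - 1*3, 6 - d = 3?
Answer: -120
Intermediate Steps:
d = 3 (d = 6 - 1*3 = 6 - 3 = 3)
o(R) = -3 (o(R) = 0 - 3 = -3)
F(m, s) = 1
Y(O, U) = -6 + O (Y(O, U) = -3 + (O - 1*3) = -3 + (O - 3) = -3 + (-3 + O) = -6 + O)
(Y(5, F(o(5), -1) - 1*3)*12)*(9 - 1*(-1)) = ((-6 + 5)*12)*(9 - 1*(-1)) = (-1*12)*(9 + 1) = -12*10 = -120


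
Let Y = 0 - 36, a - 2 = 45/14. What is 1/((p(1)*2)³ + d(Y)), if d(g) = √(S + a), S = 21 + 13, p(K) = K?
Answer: 112/347 - 3*√854/347 ≈ 0.070116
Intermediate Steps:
a = 73/14 (a = 2 + 45/14 = 73/14 ≈ 5.2143)
S = 34
Y = -36
d(g) = 3*√854/14 (d(g) = √(34 + 73/14) = √(549/14) = 3*√854/14)
1/((p(1)*2)³ + d(Y)) = 1/((1*2)³ + 3*√854/14) = 1/(2³ + 3*√854/14) = 1/(8 + 3*√854/14)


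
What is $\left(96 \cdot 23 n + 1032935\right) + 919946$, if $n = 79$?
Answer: $2127313$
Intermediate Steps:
$\left(96 \cdot 23 n + 1032935\right) + 919946 = \left(96 \cdot 23 \cdot 79 + 1032935\right) + 919946 = \left(2208 \cdot 79 + 1032935\right) + 919946 = \left(174432 + 1032935\right) + 919946 = 1207367 + 919946 = 2127313$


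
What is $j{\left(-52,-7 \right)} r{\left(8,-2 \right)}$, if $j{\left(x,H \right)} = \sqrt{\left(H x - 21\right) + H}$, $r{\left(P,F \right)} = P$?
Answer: $32 \sqrt{21} \approx 146.64$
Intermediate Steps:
$j{\left(x,H \right)} = \sqrt{-21 + H + H x}$ ($j{\left(x,H \right)} = \sqrt{\left(-21 + H x\right) + H} = \sqrt{-21 + H + H x}$)
$j{\left(-52,-7 \right)} r{\left(8,-2 \right)} = \sqrt{-21 - 7 - -364} \cdot 8 = \sqrt{-21 - 7 + 364} \cdot 8 = \sqrt{336} \cdot 8 = 4 \sqrt{21} \cdot 8 = 32 \sqrt{21}$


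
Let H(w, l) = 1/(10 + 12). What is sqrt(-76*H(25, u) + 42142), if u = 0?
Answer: 38*sqrt(3531)/11 ≈ 205.28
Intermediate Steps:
H(w, l) = 1/22
sqrt(-76*H(25, u) + 42142) = sqrt(-76*1/22 + 42142) = sqrt(-38/11 + 42142) = sqrt(463524/11) = 38*sqrt(3531)/11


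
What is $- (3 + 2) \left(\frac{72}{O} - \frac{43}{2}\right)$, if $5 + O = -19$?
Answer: $\frac{245}{2} \approx 122.5$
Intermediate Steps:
$O = -24$ ($O = -5 - 19 = -24$)
$- (3 + 2) \left(\frac{72}{O} - \frac{43}{2}\right) = - (3 + 2) \left(\frac{72}{-24} - \frac{43}{2}\right) = \left(-1\right) 5 \left(72 \left(- \frac{1}{24}\right) - \frac{43}{2}\right) = - 5 \left(-3 - \frac{43}{2}\right) = \left(-5\right) \left(- \frac{49}{2}\right) = \frac{245}{2}$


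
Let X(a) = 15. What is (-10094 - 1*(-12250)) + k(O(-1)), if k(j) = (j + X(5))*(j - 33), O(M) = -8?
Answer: 1869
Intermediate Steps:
k(j) = (-33 + j)*(15 + j) (k(j) = (j + 15)*(j - 33) = (15 + j)*(-33 + j) = (-33 + j)*(15 + j))
(-10094 - 1*(-12250)) + k(O(-1)) = (-10094 - 1*(-12250)) + (-495 + (-8)² - 18*(-8)) = (-10094 + 12250) + (-495 + 64 + 144) = 2156 - 287 = 1869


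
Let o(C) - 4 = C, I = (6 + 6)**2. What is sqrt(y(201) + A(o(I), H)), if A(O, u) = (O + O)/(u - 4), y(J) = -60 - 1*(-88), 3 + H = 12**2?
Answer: 2*sqrt(141521)/137 ≈ 5.4919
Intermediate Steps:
I = 144 (I = 12**2 = 144)
H = 141 (H = -3 + 12**2 = -3 + 144 = 141)
o(C) = 4 + C
y(J) = 28 (y(J) = -60 + 88 = 28)
A(O, u) = 2*O/(-4 + u) (A(O, u) = (2*O)/(-4 + u) = 2*O/(-4 + u))
sqrt(y(201) + A(o(I), H)) = sqrt(28 + 2*(4 + 144)/(-4 + 141)) = sqrt(28 + 2*148/137) = sqrt(28 + 2*148*(1/137)) = sqrt(28 + 296/137) = sqrt(4132/137) = 2*sqrt(141521)/137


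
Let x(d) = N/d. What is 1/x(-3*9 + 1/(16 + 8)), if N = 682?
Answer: -647/16368 ≈ -0.039528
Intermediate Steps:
x(d) = 682/d
1/x(-3*9 + 1/(16 + 8)) = 1/(682/(-3*9 + 1/(16 + 8))) = 1/(682/(-27 + 1/24)) = 1/(682/(-647/24)) = 1/(682*(-24/647)) = 1/(-16368/647) = -647/16368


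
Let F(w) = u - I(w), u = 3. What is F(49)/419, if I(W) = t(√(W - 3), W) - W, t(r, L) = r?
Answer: 52/419 - √46/419 ≈ 0.10792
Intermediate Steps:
I(W) = √(-3 + W) - W (I(W) = √(W - 3) - W = √(-3 + W) - W)
F(w) = 3 + w - √(-3 + w) (F(w) = 3 - (√(-3 + w) - w) = 3 + (w - √(-3 + w)) = 3 + w - √(-3 + w))
F(49)/419 = (3 + 49 - √(-3 + 49))/419 = (3 + 49 - √46)*(1/419) = (52 - √46)*(1/419) = 52/419 - √46/419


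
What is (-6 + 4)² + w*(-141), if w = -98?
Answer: 13822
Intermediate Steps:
(-6 + 4)² + w*(-141) = (-6 + 4)² - 98*(-141) = (-2)² + 13818 = 4 + 13818 = 13822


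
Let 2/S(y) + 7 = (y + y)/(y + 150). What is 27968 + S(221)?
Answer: 60270298/2155 ≈ 27968.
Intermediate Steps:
S(y) = 2/(-7 + 2*y/(150 + y)) (S(y) = 2/(-7 + (y + y)/(y + 150)) = 2/(-7 + (2*y)/(150 + y)) = 2/(-7 + 2*y/(150 + y)))
27968 + S(221) = 27968 + 2*(-150 - 1*221)/(5*(210 + 221)) = 27968 + (2/5)*(-150 - 221)/431 = 27968 + (2/5)*(1/431)*(-371) = 27968 - 742/2155 = 60270298/2155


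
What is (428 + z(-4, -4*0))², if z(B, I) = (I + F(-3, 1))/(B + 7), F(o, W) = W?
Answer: 1651225/9 ≈ 1.8347e+5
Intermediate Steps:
z(B, I) = (1 + I)/(7 + B) (z(B, I) = (I + 1)/(B + 7) = (1 + I)/(7 + B))
(428 + z(-4, -4*0))² = (428 + (1 - 4*0)/(7 - 4))² = (428 + (1 + 0)/3)² = (428 + (⅓)*1)² = (428 + ⅓)² = (1285/3)² = 1651225/9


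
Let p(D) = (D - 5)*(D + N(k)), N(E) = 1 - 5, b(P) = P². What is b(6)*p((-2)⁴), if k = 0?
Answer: 4752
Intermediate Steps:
N(E) = -4
p(D) = (-5 + D)*(-4 + D) (p(D) = (D - 5)*(D - 4) = (-5 + D)*(-4 + D))
b(6)*p((-2)⁴) = 6²*(20 + ((-2)⁴)² - 9*(-2)⁴) = 36*(20 + 16² - 9*16) = 36*(20 + 256 - 144) = 36*132 = 4752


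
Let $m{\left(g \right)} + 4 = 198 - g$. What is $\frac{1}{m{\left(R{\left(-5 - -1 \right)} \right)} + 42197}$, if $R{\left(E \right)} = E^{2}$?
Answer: $\frac{1}{42375} \approx 2.3599 \cdot 10^{-5}$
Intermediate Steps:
$m{\left(g \right)} = 194 - g$ ($m{\left(g \right)} = -4 - \left(-198 + g\right) = 194 - g$)
$\frac{1}{m{\left(R{\left(-5 - -1 \right)} \right)} + 42197} = \frac{1}{\left(194 - \left(-5 - -1\right)^{2}\right) + 42197} = \frac{1}{\left(194 - \left(-5 + 1\right)^{2}\right) + 42197} = \frac{1}{\left(194 - \left(-4\right)^{2}\right) + 42197} = \frac{1}{\left(194 - 16\right) + 42197} = \frac{1}{178 + 42197} = \frac{1}{42375}$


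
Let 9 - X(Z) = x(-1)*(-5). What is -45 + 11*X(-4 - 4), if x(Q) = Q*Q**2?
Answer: -1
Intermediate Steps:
x(Q) = Q**3
X(Z) = 4 (X(Z) = 9 - (-1)**3*(-5) = 9 - (-1)*(-5) = 9 - 1*5 = 9 - 5 = 4)
-45 + 11*X(-4 - 4) = -45 + 11*4 = -45 + 44 = -1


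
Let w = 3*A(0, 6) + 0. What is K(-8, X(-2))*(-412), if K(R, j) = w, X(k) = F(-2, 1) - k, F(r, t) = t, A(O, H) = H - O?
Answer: -7416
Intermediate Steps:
X(k) = 1 - k
w = 18 (w = 3*(6 - 1*0) + 0 = 3*(6 + 0) + 0 = 3*6 + 0 = 18 + 0 = 18)
K(R, j) = 18
K(-8, X(-2))*(-412) = 18*(-412) = -7416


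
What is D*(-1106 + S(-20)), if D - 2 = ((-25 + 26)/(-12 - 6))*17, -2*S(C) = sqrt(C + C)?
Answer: -10507/9 - 19*I*sqrt(10)/18 ≈ -1167.4 - 3.338*I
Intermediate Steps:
S(C) = -sqrt(2)*sqrt(C)/2 (S(C) = -sqrt(C + C)/2 = -sqrt(2)*sqrt(C)/2)
D = 19/18 (D = 2 + ((-25 + 26)/(-12 - 6))*17 = 2 + (1/(-18))*17 = 2 + (1*(-1/18))*17 = 2 - 1/18*17 = 2 - 17/18 = 19/18 ≈ 1.0556)
D*(-1106 + S(-20)) = 19*(-1106 - sqrt(2)*sqrt(-20)/2)/18 = 19*(-1106 - sqrt(2)*2*I*sqrt(5)/2)/18 = 19*(-1106 - I*sqrt(10))/18 = -10507/9 - 19*I*sqrt(10)/18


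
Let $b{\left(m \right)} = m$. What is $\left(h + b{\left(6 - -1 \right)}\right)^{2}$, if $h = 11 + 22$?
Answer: $1600$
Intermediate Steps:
$h = 33$
$\left(h + b{\left(6 - -1 \right)}\right)^{2} = \left(33 + \left(6 - -1\right)\right)^{2} = \left(33 + \left(6 + 1\right)\right)^{2} = \left(33 + 7\right)^{2} = 40^{2} = 1600$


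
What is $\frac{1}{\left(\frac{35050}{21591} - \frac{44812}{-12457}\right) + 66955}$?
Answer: $\frac{268959087}{18009559823827} \approx 1.4934 \cdot 10^{-5}$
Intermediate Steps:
$\frac{1}{\left(\frac{35050}{21591} - \frac{44812}{-12457}\right) + 66955} = \frac{1}{\left(35050 \cdot \frac{1}{21591} - - \frac{44812}{12457}\right) + 66955} = \frac{1}{\left(\frac{35050}{21591} + \frac{44812}{12457}\right) + 66955} = \frac{1}{\frac{1404153742}{268959087} + 66955} = \frac{1}{\frac{18009559823827}{268959087}} = \frac{268959087}{18009559823827}$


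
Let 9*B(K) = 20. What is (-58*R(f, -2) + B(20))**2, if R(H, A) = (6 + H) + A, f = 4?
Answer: 17272336/81 ≈ 2.1324e+5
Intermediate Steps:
B(K) = 20/9 (B(K) = (1/9)*20 = 20/9)
R(H, A) = 6 + A + H
(-58*R(f, -2) + B(20))**2 = (-58*(6 - 2 + 4) + 20/9)**2 = (-58*8 + 20/9)**2 = (-464 + 20/9)**2 = (-4156/9)**2 = 17272336/81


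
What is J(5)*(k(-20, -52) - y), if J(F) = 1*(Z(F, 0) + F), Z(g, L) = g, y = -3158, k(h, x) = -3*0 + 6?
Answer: 31640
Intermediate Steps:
k(h, x) = 6 (k(h, x) = 0 + 6 = 6)
J(F) = 2*F (J(F) = 1*(F + F) = 1*(2*F) = 2*F)
J(5)*(k(-20, -52) - y) = (2*5)*(6 - 1*(-3158)) = 10*(6 + 3158) = 10*3164 = 31640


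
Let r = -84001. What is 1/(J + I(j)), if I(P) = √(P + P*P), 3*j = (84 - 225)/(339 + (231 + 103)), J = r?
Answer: -38046488929/3195943116554351 - 673*I*√29422/3195943116554351 ≈ -1.1905e-5 - 3.612e-11*I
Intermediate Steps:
J = -84001
j = -47/673 (j = ((84 - 225)/(339 + (231 + 103)))/3 = (-141/(339 + 334))/3 = (-141/673)/3 = (-141*1/673)/3 = (⅓)*(-141/673) = -47/673 ≈ -0.069836)
I(P) = √(P + P²)
1/(J + I(j)) = 1/(-84001 + √(-47*(1 - 47/673)/673)) = 1/(-84001 + √(-47/673*626/673)) = 1/(-84001 + √(-29422/452929)) = 1/(-84001 + I*√29422/673)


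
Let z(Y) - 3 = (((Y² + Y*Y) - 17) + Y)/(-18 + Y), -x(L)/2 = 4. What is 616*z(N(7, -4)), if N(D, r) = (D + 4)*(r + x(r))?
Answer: -10548692/75 ≈ -1.4065e+5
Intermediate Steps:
x(L) = -8 (x(L) = -2*4 = -8)
N(D, r) = (-8 + r)*(4 + D) (N(D, r) = (D + 4)*(r - 8) = (4 + D)*(-8 + r) = (-8 + r)*(4 + D))
z(Y) = 3 + (-17 + Y + 2*Y²)/(-18 + Y) (z(Y) = 3 + (((Y² + Y*Y) - 17) + Y)/(-18 + Y) = 3 + (((Y² + Y²) - 17) + Y)/(-18 + Y) = 3 + ((2*Y² - 17) + Y)/(-18 + Y) = 3 + ((-17 + 2*Y²) + Y)/(-18 + Y) = 3 + (-17 + Y + 2*Y²)/(-18 + Y))
616*z(N(7, -4)) = 616*((-71 + 2*(-32 - 8*7 + 4*(-4) + 7*(-4))² + 4*(-32 - 8*7 + 4*(-4) + 7*(-4)))/(-18 + (-32 - 8*7 + 4*(-4) + 7*(-4)))) = 616*((-71 + 2*(-32 - 56 - 16 - 28)² + 4*(-32 - 56 - 16 - 28))/(-18 + (-32 - 56 - 16 - 28))) = 616*((-71 + 2*(-132)² + 4*(-132))/(-18 - 132)) = 616*((-71 + 2*17424 - 528)/(-150)) = 616*(-(-71 + 34848 - 528)/150) = 616*(-1/150*34249) = 616*(-34249/150) = -10548692/75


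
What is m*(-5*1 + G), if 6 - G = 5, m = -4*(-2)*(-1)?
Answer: 32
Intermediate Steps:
m = -8 (m = 8*(-1) = -8)
G = 1 (G = 6 - 1*5 = 6 - 5 = 1)
m*(-5*1 + G) = -8*(-5*1 + 1) = -8*(-5 + 1) = -8*(-4) = 32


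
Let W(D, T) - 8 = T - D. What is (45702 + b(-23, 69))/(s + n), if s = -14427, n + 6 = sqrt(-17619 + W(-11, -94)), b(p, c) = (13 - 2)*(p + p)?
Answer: -217437956/69443061 - 45196*I*sqrt(1966)/69443061 ≈ -3.1312 - 0.028858*I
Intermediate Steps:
W(D, T) = 8 + T - D (W(D, T) = 8 + (T - D) = 8 + T - D)
b(p, c) = 22*p (b(p, c) = 11*(2*p) = 22*p)
n = -6 + 3*I*sqrt(1966) (n = -6 + sqrt(-17619 + (8 - 94 - 1*(-11))) = -6 + sqrt(-17619 + (8 - 94 + 11)) = -6 + sqrt(-17619 - 75) = -6 + sqrt(-17694) = -6 + 3*I*sqrt(1966) ≈ -6.0 + 133.02*I)
(45702 + b(-23, 69))/(s + n) = (45702 + 22*(-23))/(-14427 + (-6 + 3*I*sqrt(1966))) = (45702 - 506)/(-14433 + 3*I*sqrt(1966)) = 45196/(-14433 + 3*I*sqrt(1966))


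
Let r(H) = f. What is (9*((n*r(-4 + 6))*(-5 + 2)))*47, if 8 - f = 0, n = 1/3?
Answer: -3384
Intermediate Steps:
n = ⅓ (n = 1*(⅓) = ⅓ ≈ 0.33333)
f = 8 (f = 8 - 1*0 = 8 + 0 = 8)
r(H) = 8
(9*((n*r(-4 + 6))*(-5 + 2)))*47 = (9*(((⅓)*8)*(-5 + 2)))*47 = (9*((8/3)*(-3)))*47 = (9*(-8))*47 = -72*47 = -3384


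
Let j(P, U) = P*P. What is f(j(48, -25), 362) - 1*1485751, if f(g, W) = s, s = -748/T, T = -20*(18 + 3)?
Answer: -156003668/105 ≈ -1.4858e+6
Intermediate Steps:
T = -420 (T = -20*21 = -420)
j(P, U) = P²
s = 187/105 (s = -748/(-420) = -748*(-1/420) = 187/105 ≈ 1.7810)
f(g, W) = 187/105
f(j(48, -25), 362) - 1*1485751 = 187/105 - 1*1485751 = 187/105 - 1485751 = -156003668/105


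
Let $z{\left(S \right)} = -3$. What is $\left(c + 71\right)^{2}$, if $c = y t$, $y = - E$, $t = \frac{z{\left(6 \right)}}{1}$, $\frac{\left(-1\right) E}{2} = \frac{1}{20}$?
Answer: $\frac{499849}{100} \approx 4998.5$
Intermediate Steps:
$E = - \frac{1}{10}$ ($E = - \frac{2}{20} = \left(-2\right) \frac{1}{20} = - \frac{1}{10} \approx -0.1$)
$t = -3$ ($t = - \frac{3}{1} = \left(-3\right) 1 = -3$)
$y = \frac{1}{10}$ ($y = \left(-1\right) \left(- \frac{1}{10}\right) = \frac{1}{10} \approx 0.1$)
$c = - \frac{3}{10}$ ($c = \frac{1}{10} \left(-3\right) = - \frac{3}{10} \approx -0.3$)
$\left(c + 71\right)^{2} = \left(- \frac{3}{10} + 71\right)^{2} = \left(\frac{707}{10}\right)^{2} = \frac{499849}{100}$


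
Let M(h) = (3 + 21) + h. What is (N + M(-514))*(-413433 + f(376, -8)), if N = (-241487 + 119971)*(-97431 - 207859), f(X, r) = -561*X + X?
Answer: -23148654666265950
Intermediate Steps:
M(h) = 24 + h
f(X, r) = -560*X
N = 37097619640 (N = -121516*(-305290) = 37097619640)
(N + M(-514))*(-413433 + f(376, -8)) = (37097619640 + (24 - 514))*(-413433 - 560*376) = (37097619640 - 490)*(-413433 - 210560) = 37097619150*(-623993) = -23148654666265950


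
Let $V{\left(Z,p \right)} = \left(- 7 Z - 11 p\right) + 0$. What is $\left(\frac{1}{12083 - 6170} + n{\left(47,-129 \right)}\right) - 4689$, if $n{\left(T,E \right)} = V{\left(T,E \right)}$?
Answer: $- \frac{21280886}{5913} \approx -3599.0$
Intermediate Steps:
$V{\left(Z,p \right)} = - 11 p - 7 Z$ ($V{\left(Z,p \right)} = \left(- 11 p - 7 Z\right) + 0 = - 11 p - 7 Z$)
$n{\left(T,E \right)} = - 11 E - 7 T$
$\left(\frac{1}{12083 - 6170} + n{\left(47,-129 \right)}\right) - 4689 = \left(\frac{1}{12083 - 6170} - -1090\right) - 4689 = \left(\frac{1}{5913} + \left(1419 - 329\right)\right) - 4689 = \left(\frac{1}{5913} + 1090\right) - 4689 = \frac{6445171}{5913} - 4689 = - \frac{21280886}{5913}$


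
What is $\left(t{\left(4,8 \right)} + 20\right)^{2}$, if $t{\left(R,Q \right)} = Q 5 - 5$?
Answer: $3025$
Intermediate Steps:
$t{\left(R,Q \right)} = -5 + 5 Q$ ($t{\left(R,Q \right)} = 5 Q - 5 = -5 + 5 Q$)
$\left(t{\left(4,8 \right)} + 20\right)^{2} = \left(\left(-5 + 5 \cdot 8\right) + 20\right)^{2} = \left(\left(-5 + 40\right) + 20\right)^{2} = \left(35 + 20\right)^{2} = 55^{2} = 3025$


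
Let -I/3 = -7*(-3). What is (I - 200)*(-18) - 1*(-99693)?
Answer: 104427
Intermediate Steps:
I = -63 (I = -(-21)*(-3) = -3*21 = -63)
(I - 200)*(-18) - 1*(-99693) = (-63 - 200)*(-18) - 1*(-99693) = -263*(-18) + 99693 = 4734 + 99693 = 104427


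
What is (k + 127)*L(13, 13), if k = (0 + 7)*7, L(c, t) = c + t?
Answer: 4576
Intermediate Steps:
k = 49 (k = 7*7 = 49)
(k + 127)*L(13, 13) = (49 + 127)*(13 + 13) = 176*26 = 4576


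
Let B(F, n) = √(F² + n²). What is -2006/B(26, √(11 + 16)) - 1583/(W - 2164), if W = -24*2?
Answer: 1583/2212 - 2006*√703/703 ≈ -74.942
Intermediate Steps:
W = -48
-2006/B(26, √(11 + 16)) - 1583/(W - 2164) = -2006/√(26² + (√(11 + 16))²) - 1583/(-48 - 2164) = -2006/√(676 + (√27)²) - 1583/(-2212) = -2006/√(676 + (3*√3)²) - 1583*(-1/2212) = -2006/√(676 + 27) + 1583/2212 = -2006*√703/703 + 1583/2212 = 1583/2212 - 2006*√703/703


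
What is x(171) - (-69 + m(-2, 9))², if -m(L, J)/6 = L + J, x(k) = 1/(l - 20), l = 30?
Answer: -123209/10 ≈ -12321.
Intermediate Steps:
x(k) = ⅒ (x(k) = 1/(30 - 20) = 1/10 = ⅒)
m(L, J) = -6*J - 6*L (m(L, J) = -6*(L + J) = -6*(J + L) = -6*J - 6*L)
x(171) - (-69 + m(-2, 9))² = ⅒ - (-69 + (-6*9 - 6*(-2)))² = ⅒ - (-69 + (-54 + 12))² = ⅒ - (-69 - 42)² = ⅒ - 1*(-111)² = ⅒ - 1*12321 = ⅒ - 12321 = -123209/10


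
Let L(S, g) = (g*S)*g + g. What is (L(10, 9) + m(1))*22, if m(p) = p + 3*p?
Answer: 18106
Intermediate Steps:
L(S, g) = g + S*g² (L(S, g) = (S*g)*g + g = S*g² + g = g + S*g²)
m(p) = 4*p
(L(10, 9) + m(1))*22 = (9*(1 + 10*9) + 4*1)*22 = (9*(1 + 90) + 4)*22 = (9*91 + 4)*22 = (819 + 4)*22 = 823*22 = 18106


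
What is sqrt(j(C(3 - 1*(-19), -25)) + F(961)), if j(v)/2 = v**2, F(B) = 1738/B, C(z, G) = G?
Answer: 2*sqrt(300747)/31 ≈ 35.381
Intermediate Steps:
j(v) = 2*v**2
sqrt(j(C(3 - 1*(-19), -25)) + F(961)) = sqrt(2*(-25)**2 + 1738/961) = sqrt(2*625 + 1738*(1/961)) = sqrt(1250 + 1738/961) = sqrt(1202988/961) = 2*sqrt(300747)/31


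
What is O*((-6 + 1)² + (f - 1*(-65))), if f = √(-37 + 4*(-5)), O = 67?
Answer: 6030 + 67*I*√57 ≈ 6030.0 + 505.84*I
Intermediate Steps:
f = I*√57 (f = √(-37 - 20) = √(-57) = I*√57 ≈ 7.5498*I)
O*((-6 + 1)² + (f - 1*(-65))) = 67*((-6 + 1)² + (I*√57 - 1*(-65))) = 67*((-5)² + (I*√57 + 65)) = 67*(25 + (65 + I*√57)) = 67*(90 + I*√57) = 6030 + 67*I*√57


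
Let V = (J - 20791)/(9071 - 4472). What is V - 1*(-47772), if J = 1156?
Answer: 10461133/219 ≈ 47768.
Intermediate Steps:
V = -935/219 (V = (1156 - 20791)/(9071 - 4472) = -19635/4599 = -19635*1/4599 = -935/219 ≈ -4.2694)
V - 1*(-47772) = -935/219 - 1*(-47772) = -935/219 + 47772 = 10461133/219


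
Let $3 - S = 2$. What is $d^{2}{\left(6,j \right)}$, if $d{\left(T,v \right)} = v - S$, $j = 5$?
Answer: $16$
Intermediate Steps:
$S = 1$ ($S = 3 - 2 = 1$)
$d{\left(T,v \right)} = -1 + v$ ($d{\left(T,v \right)} = v - 1 = -1 + v$)
$d^{2}{\left(6,j \right)} = \left(-1 + 5\right)^{2} = 4^{2} = 16$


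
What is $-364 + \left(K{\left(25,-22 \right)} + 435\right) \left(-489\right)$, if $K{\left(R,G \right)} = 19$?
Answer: $-222370$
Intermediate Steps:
$-364 + \left(K{\left(25,-22 \right)} + 435\right) \left(-489\right) = -364 + \left(19 + 435\right) \left(-489\right) = -364 + 454 \left(-489\right) = -364 - 222006 = -222370$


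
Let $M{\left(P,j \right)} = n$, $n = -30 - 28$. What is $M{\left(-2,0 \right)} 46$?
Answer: $-2668$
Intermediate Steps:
$n = -58$
$M{\left(P,j \right)} = -58$
$M{\left(-2,0 \right)} 46 = \left(-58\right) 46 = -2668$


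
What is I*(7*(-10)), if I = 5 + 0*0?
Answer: -350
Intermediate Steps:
I = 5 (I = 5 + 0 = 5)
I*(7*(-10)) = 5*(7*(-10)) = 5*(-70) = -350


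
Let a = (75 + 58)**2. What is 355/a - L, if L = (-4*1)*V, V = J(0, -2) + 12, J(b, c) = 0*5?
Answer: 849427/17689 ≈ 48.020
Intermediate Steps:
a = 17689 (a = 133**2 = 17689)
J(b, c) = 0
V = 12 (V = 0 + 12 = 12)
L = -48 (L = -4*1*12 = -4*12 = -48)
355/a - L = 355/17689 - 1*(-48) = 355*(1/17689) + 48 = 355/17689 + 48 = 849427/17689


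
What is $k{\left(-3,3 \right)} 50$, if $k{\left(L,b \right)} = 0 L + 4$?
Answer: $200$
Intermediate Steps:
$k{\left(L,b \right)} = 4$ ($k{\left(L,b \right)} = 0 + 4 = 4$)
$k{\left(-3,3 \right)} 50 = 4 \cdot 50 = 200$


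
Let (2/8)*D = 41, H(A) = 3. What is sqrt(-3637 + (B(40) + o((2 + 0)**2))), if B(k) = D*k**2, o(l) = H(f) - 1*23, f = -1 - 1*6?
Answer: sqrt(258743) ≈ 508.67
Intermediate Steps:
f = -7 (f = -1 - 6 = -7)
D = 164 (D = 4*41 = 164)
o(l) = -20 (o(l) = 3 - 1*23 = 3 - 23 = -20)
B(k) = 164*k**2
sqrt(-3637 + (B(40) + o((2 + 0)**2))) = sqrt(-3637 + (164*40**2 - 20)) = sqrt(-3637 + (164*1600 - 20)) = sqrt(-3637 + (262400 - 20)) = sqrt(-3637 + 262380) = sqrt(258743)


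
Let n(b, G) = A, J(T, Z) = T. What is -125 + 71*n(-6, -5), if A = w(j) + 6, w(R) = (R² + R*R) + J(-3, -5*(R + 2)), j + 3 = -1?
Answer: 2360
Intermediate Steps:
j = -4 (j = -3 - 1 = -4)
w(R) = -3 + 2*R² (w(R) = (R² + R*R) - 3 = (R² + R²) - 3 = 2*R² - 3 = -3 + 2*R²)
A = 35 (A = (-3 + 2*(-4)²) + 6 = (-3 + 2*16) + 6 = (-3 + 32) + 6 = 29 + 6 = 35)
n(b, G) = 35
-125 + 71*n(-6, -5) = -125 + 71*35 = -125 + 2485 = 2360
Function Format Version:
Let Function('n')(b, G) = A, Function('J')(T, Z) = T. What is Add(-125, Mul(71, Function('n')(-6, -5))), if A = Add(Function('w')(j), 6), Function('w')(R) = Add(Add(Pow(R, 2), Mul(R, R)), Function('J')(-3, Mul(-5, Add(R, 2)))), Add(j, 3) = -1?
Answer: 2360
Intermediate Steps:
j = -4 (j = Add(-3, -1) = -4)
Function('w')(R) = Add(-3, Mul(2, Pow(R, 2))) (Function('w')(R) = Add(Add(Pow(R, 2), Mul(R, R)), -3) = Add(Add(Pow(R, 2), Pow(R, 2)), -3) = Add(Mul(2, Pow(R, 2)), -3) = Add(-3, Mul(2, Pow(R, 2))))
A = 35 (A = Add(Add(-3, Mul(2, Pow(-4, 2))), 6) = Add(Add(-3, Mul(2, 16)), 6) = Add(Add(-3, 32), 6) = Add(29, 6) = 35)
Function('n')(b, G) = 35
Add(-125, Mul(71, Function('n')(-6, -5))) = Add(-125, Mul(71, 35)) = Add(-125, 2485) = 2360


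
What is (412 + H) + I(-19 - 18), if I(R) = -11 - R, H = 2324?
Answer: 2762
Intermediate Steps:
(412 + H) + I(-19 - 18) = (412 + 2324) + (-11 - (-19 - 18)) = 2736 + (-11 - 1*(-37)) = 2736 + (-11 + 37) = 2736 + 26 = 2762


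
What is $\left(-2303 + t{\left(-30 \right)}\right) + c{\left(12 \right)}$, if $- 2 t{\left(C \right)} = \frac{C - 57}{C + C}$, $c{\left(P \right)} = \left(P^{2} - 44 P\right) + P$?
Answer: $- \frac{107029}{40} \approx -2675.7$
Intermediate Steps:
$c{\left(P \right)} = P^{2} - 43 P$
$t{\left(C \right)} = - \frac{-57 + C}{4 C}$ ($t{\left(C \right)} = - \frac{\left(C - 57\right) \frac{1}{C + C}}{2} = - \frac{\left(-57 + C\right) \frac{1}{2 C}}{2} = - \frac{\frac{1}{2} \frac{1}{C} \left(-57 + C\right)}{2} = - \frac{-57 + C}{4 C}$)
$\left(-2303 + t{\left(-30 \right)}\right) + c{\left(12 \right)} = \left(-2303 + \frac{57 - -30}{4 \left(-30\right)}\right) + 12 \left(-43 + 12\right) = \left(-2303 + \frac{1}{4} \left(- \frac{1}{30}\right) \left(57 + 30\right)\right) + 12 \left(-31\right) = \left(-2303 + \frac{1}{4} \left(- \frac{1}{30}\right) 87\right) - 372 = \left(-2303 - \frac{29}{40}\right) - 372 = - \frac{92149}{40} - 372 = - \frac{107029}{40}$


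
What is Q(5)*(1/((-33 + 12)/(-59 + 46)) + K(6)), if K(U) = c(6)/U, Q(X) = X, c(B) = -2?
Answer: 10/7 ≈ 1.4286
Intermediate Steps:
K(U) = -2/U
Q(5)*(1/((-33 + 12)/(-59 + 46)) + K(6)) = 5*(1/((-33 + 12)/(-59 + 46)) - 2/6) = 5*(1/(-21/(-13)) - 2*1/6) = 5*(1/(-21*(-1/13)) - 1/3) = 5*(1/(21/13) - 1/3) = 5*(13/21 - 1/3) = 5*(2/7) = 10/7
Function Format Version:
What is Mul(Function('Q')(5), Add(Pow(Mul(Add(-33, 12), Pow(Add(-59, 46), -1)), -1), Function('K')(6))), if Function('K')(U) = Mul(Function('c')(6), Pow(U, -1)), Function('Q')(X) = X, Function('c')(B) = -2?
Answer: Rational(10, 7) ≈ 1.4286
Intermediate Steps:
Function('K')(U) = Mul(-2, Pow(U, -1))
Mul(Function('Q')(5), Add(Pow(Mul(Add(-33, 12), Pow(Add(-59, 46), -1)), -1), Function('K')(6))) = Mul(5, Add(Pow(Mul(Add(-33, 12), Pow(Add(-59, 46), -1)), -1), Mul(-2, Pow(6, -1)))) = Mul(5, Add(Pow(Mul(-21, Pow(-13, -1)), -1), Mul(-2, Rational(1, 6)))) = Mul(5, Add(Pow(Mul(-21, Rational(-1, 13)), -1), Rational(-1, 3))) = Mul(5, Add(Pow(Rational(21, 13), -1), Rational(-1, 3))) = Mul(5, Add(Rational(13, 21), Rational(-1, 3))) = Mul(5, Rational(2, 7)) = Rational(10, 7)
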